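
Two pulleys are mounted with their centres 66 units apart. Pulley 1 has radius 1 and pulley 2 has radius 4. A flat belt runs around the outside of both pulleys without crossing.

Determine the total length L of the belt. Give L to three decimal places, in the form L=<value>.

L=147.844

open belt: β = asin((r2−r1)/C) = asin(3/66) = 2.6053°
wrap1 = π − 2β = 174.7895°
wrap2 = π + 2β = 185.2105°
tangent length = C·cosβ = 65.9318
L = r1·wrap1 + r2·wrap2 + 2·C·cosβ = 1·3.0507 + 4·3.2325 + 2·65.9318 = 147.8444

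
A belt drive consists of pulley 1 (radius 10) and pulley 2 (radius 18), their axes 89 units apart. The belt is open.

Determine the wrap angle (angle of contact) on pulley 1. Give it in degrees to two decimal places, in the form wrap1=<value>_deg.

wrap1=169.69_deg

open belt: β = asin((r2−r1)/C) = asin(8/89) = 5.1571°
wrap1 = π − 2β = 169.6857°
wrap2 = π + 2β = 190.3143°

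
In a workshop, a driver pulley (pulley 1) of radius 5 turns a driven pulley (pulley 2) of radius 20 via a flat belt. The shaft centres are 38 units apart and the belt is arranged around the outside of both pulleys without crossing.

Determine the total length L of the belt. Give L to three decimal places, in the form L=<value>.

open belt: β = asin((r2−r1)/C) = asin(15/38) = 23.2496°
wrap1 = π − 2β = 133.5009°
wrap2 = π + 2β = 226.4991°
tangent length = C·cosβ = 34.9142
L = r1·wrap1 + r2·wrap2 + 2·C·cosβ = 5·2.3300 + 20·3.9532 + 2·34.9142 = 160.5416

L=160.542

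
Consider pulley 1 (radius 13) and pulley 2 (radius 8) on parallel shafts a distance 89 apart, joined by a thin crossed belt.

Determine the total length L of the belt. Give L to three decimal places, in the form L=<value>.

crossed belt: β = asin((r1+r2)/C) = asin(21/89) = 13.6479°
wrap1 = wrap2 = π + 2β = 207.2959°
tangent length = C·cosβ = 86.4870
L = (r1+r2)·wrap + 2·C·cosβ = 21·3.6180 + 2·86.4870 = 248.9519

L=248.952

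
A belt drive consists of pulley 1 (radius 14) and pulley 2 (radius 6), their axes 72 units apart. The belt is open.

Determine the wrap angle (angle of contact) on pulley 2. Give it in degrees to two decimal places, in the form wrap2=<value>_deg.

wrap2=167.24_deg

open belt: β = asin((r2−r1)/C) = asin(-8/72) = -6.3794°
wrap1 = π − 2β = 192.7587°
wrap2 = π + 2β = 167.2413°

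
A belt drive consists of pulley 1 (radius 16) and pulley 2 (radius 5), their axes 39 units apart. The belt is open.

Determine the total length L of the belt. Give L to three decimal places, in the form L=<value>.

L=147.097

open belt: β = asin((r2−r1)/C) = asin(-11/39) = -16.3827°
wrap1 = π − 2β = 212.7653°
wrap2 = π + 2β = 147.2347°
tangent length = C·cosβ = 37.4166
L = r1·wrap1 + r2·wrap2 + 2·C·cosβ = 16·3.7135 + 5·2.5697 + 2·37.4166 = 147.0971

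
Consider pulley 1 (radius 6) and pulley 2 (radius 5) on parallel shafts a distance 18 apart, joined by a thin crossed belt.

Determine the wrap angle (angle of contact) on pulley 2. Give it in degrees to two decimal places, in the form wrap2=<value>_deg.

crossed belt: β = asin((r1+r2)/C) = asin(11/18) = 37.6699°
wrap1 = wrap2 = π + 2β = 255.3398°

wrap2=255.34_deg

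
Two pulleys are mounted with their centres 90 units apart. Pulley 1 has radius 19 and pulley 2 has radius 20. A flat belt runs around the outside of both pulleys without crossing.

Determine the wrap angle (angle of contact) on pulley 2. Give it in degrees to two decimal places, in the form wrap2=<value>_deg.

wrap2=181.27_deg

open belt: β = asin((r2−r1)/C) = asin(1/90) = 0.6366°
wrap1 = π − 2β = 178.7267°
wrap2 = π + 2β = 181.2733°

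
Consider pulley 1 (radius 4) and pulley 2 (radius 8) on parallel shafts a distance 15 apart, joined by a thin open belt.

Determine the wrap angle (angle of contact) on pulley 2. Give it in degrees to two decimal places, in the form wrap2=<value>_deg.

wrap2=210.93_deg

open belt: β = asin((r2−r1)/C) = asin(4/15) = 15.4660°
wrap1 = π − 2β = 149.0680°
wrap2 = π + 2β = 210.9320°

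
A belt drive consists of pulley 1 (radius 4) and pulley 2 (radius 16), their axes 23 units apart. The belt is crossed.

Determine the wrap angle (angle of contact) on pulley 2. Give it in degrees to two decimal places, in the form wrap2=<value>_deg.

crossed belt: β = asin((r1+r2)/C) = asin(20/23) = 60.4082°
wrap1 = wrap2 = π + 2β = 300.8163°

wrap2=300.82_deg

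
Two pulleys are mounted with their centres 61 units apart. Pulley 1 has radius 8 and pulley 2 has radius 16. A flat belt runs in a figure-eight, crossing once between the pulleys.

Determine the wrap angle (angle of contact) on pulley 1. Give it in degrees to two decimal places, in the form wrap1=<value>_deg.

crossed belt: β = asin((r1+r2)/C) = asin(24/61) = 23.1689°
wrap1 = wrap2 = π + 2β = 226.3378°

wrap1=226.34_deg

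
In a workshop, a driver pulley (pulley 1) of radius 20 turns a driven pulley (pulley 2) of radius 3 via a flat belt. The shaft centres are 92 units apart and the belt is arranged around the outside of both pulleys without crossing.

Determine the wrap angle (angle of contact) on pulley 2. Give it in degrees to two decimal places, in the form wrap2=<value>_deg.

wrap2=158.70_deg

open belt: β = asin((r2−r1)/C) = asin(-17/92) = -10.6485°
wrap1 = π − 2β = 201.2969°
wrap2 = π + 2β = 158.7031°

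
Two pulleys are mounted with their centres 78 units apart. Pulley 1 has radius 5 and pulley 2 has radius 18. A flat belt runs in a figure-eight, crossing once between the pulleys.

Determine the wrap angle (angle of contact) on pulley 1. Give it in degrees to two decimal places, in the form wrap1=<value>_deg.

crossed belt: β = asin((r1+r2)/C) = asin(23/78) = 17.1498°
wrap1 = wrap2 = π + 2β = 214.2997°

wrap1=214.30_deg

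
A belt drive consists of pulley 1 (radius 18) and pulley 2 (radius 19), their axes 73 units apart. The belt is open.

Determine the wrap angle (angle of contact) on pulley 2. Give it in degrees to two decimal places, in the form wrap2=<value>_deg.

wrap2=181.57_deg

open belt: β = asin((r2−r1)/C) = asin(1/73) = 0.7849°
wrap1 = π − 2β = 178.4302°
wrap2 = π + 2β = 181.5698°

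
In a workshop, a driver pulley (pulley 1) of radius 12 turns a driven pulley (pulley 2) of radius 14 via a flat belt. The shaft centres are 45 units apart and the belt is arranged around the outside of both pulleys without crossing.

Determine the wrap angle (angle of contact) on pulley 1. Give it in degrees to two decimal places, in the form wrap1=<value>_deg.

wrap1=174.91_deg

open belt: β = asin((r2−r1)/C) = asin(2/45) = 2.5473°
wrap1 = π − 2β = 174.9054°
wrap2 = π + 2β = 185.0946°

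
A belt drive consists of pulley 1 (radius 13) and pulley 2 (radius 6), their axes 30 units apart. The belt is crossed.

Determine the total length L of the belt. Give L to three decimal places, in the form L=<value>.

L=132.185

crossed belt: β = asin((r1+r2)/C) = asin(19/30) = 39.2965°
wrap1 = wrap2 = π + 2β = 258.5930°
tangent length = C·cosβ = 23.2164
L = (r1+r2)·wrap + 2·C·cosβ = 19·4.5133 + 2·23.2164 = 132.1854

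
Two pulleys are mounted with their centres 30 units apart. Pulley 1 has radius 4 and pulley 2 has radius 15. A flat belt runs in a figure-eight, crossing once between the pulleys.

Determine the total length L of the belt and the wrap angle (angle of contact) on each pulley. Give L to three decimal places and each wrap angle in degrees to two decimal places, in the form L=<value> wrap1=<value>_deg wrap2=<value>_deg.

crossed belt: β = asin((r1+r2)/C) = asin(19/30) = 39.2965°
wrap1 = wrap2 = π + 2β = 258.5930°
tangent length = C·cosβ = 23.2164
L = (r1+r2)·wrap + 2·C·cosβ = 19·4.5133 + 2·23.2164 = 132.1854

L=132.185 wrap1=258.59_deg wrap2=258.59_deg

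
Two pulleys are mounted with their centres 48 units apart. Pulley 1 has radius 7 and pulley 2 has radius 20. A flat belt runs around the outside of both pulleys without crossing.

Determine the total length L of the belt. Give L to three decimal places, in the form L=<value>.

open belt: β = asin((r2−r1)/C) = asin(13/48) = 15.7139°
wrap1 = π − 2β = 148.5723°
wrap2 = π + 2β = 211.4277°
tangent length = C·cosβ = 46.2061
L = r1·wrap1 + r2·wrap2 + 2·C·cosβ = 7·2.5931 + 20·3.6901 + 2·46.2061 = 184.3658

L=184.366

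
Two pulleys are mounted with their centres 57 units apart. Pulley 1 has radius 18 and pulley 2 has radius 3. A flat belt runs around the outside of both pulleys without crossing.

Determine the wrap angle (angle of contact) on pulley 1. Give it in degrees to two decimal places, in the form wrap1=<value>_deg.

open belt: β = asin((r2−r1)/C) = asin(-15/57) = -15.2575°
wrap1 = π − 2β = 210.5150°
wrap2 = π + 2β = 149.4850°

wrap1=210.52_deg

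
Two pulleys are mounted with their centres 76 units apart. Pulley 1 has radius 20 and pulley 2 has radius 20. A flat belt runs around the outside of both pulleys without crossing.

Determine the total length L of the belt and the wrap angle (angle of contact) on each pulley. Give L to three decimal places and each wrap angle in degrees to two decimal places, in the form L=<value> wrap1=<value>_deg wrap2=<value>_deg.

open belt: β = asin((r2−r1)/C) = asin(0/76) = 0.0000°
wrap1 = π − 2β = 180.0000°
wrap2 = π + 2β = 180.0000°
tangent length = C·cosβ = 76.0000
L = r1·wrap1 + r2·wrap2 + 2·C·cosβ = 20·3.1416 + 20·3.1416 + 2·76.0000 = 277.6637

L=277.664 wrap1=180.00_deg wrap2=180.00_deg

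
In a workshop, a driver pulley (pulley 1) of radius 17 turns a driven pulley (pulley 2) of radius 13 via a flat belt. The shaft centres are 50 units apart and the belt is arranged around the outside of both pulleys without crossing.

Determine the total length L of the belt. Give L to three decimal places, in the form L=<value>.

open belt: β = asin((r2−r1)/C) = asin(-4/50) = -4.5886°
wrap1 = π − 2β = 189.1771°
wrap2 = π + 2β = 170.8229°
tangent length = C·cosβ = 49.8397
L = r1·wrap1 + r2·wrap2 + 2·C·cosβ = 17·3.3018 + 13·2.9814 + 2·49.8397 = 194.5680

L=194.568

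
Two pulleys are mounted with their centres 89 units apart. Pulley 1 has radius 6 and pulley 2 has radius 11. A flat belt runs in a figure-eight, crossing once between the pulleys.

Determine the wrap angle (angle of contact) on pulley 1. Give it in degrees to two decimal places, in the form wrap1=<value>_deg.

wrap1=202.02_deg

crossed belt: β = asin((r1+r2)/C) = asin(17/89) = 11.0118°
wrap1 = wrap2 = π + 2β = 202.0236°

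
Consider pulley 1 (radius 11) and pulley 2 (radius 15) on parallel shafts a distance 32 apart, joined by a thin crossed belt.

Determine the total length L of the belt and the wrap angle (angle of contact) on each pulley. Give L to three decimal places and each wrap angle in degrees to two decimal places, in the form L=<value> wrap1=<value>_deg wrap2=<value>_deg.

crossed belt: β = asin((r1+r2)/C) = asin(26/32) = 54.3409°
wrap1 = wrap2 = π + 2β = 288.6818°
tangent length = C·cosβ = 18.6548
L = (r1+r2)·wrap + 2·C·cosβ = 26·5.0384 + 2·18.6548 = 168.3092

L=168.309 wrap1=288.68_deg wrap2=288.68_deg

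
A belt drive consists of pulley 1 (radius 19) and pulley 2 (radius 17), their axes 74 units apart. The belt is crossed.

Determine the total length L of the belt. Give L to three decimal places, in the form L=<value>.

L=278.984

crossed belt: β = asin((r1+r2)/C) = asin(36/74) = 29.1099°
wrap1 = wrap2 = π + 2β = 238.2198°
tangent length = C·cosβ = 64.6529
L = (r1+r2)·wrap + 2·C·cosβ = 36·4.1577 + 2·64.6529 = 278.9838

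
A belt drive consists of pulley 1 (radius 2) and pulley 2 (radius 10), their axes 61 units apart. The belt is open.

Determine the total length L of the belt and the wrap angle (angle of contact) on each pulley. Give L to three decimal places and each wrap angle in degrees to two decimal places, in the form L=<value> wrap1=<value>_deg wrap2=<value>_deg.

open belt: β = asin((r2−r1)/C) = asin(8/61) = 7.5359°
wrap1 = π − 2β = 164.9282°
wrap2 = π + 2β = 195.0718°
tangent length = C·cosβ = 60.4731
L = r1·wrap1 + r2·wrap2 + 2·C·cosβ = 2·2.8785 + 10·3.4046 + 2·60.4731 = 160.7498

L=160.750 wrap1=164.93_deg wrap2=195.07_deg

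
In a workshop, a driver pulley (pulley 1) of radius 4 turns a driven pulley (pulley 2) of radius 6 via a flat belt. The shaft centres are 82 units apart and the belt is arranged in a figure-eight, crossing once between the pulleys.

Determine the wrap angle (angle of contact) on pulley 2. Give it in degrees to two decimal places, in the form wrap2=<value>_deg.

wrap2=194.01_deg

crossed belt: β = asin((r1+r2)/C) = asin(10/82) = 7.0047°
wrap1 = wrap2 = π + 2β = 194.0095°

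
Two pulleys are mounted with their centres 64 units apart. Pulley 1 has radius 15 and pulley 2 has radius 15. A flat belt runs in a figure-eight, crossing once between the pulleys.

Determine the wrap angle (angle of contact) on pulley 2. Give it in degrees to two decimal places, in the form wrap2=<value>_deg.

crossed belt: β = asin((r1+r2)/C) = asin(30/64) = 27.9532°
wrap1 = wrap2 = π + 2β = 235.9064°

wrap2=235.91_deg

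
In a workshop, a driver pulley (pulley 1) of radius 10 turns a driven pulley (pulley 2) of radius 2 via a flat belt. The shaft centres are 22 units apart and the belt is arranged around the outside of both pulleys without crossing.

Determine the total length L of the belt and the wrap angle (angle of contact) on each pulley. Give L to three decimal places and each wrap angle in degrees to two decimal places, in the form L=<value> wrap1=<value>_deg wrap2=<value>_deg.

open belt: β = asin((r2−r1)/C) = asin(-8/22) = -21.3237°
wrap1 = π − 2β = 222.6474°
wrap2 = π + 2β = 137.3526°
tangent length = C·cosβ = 20.4939
L = r1·wrap1 + r2·wrap2 + 2·C·cosβ = 10·3.8859 + 2·2.3973 + 2·20.4939 = 84.6416

L=84.642 wrap1=222.65_deg wrap2=137.35_deg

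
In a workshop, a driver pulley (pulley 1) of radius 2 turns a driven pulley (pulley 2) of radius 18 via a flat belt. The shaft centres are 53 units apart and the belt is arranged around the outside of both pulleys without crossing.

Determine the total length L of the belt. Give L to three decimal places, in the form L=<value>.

L=173.700

open belt: β = asin((r2−r1)/C) = asin(16/53) = 17.5710°
wrap1 = π − 2β = 144.8581°
wrap2 = π + 2β = 215.1419°
tangent length = C·cosβ = 50.5272
L = r1·wrap1 + r2·wrap2 + 2·C·cosβ = 2·2.5283 + 18·3.7549 + 2·50.5272 = 173.6998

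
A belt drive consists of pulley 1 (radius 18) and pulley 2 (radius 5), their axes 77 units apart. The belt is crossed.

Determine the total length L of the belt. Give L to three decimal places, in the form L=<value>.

L=233.179

crossed belt: β = asin((r1+r2)/C) = asin(23/77) = 17.3796°
wrap1 = wrap2 = π + 2β = 214.7592°
tangent length = C·cosβ = 73.4847
L = (r1+r2)·wrap + 2·C·cosβ = 23·3.7483 + 2·73.4847 = 233.1793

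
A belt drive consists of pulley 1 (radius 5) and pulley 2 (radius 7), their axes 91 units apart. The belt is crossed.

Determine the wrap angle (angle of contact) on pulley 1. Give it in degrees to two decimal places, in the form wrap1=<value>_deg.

wrap1=195.16_deg

crossed belt: β = asin((r1+r2)/C) = asin(12/91) = 7.5776°
wrap1 = wrap2 = π + 2β = 195.1551°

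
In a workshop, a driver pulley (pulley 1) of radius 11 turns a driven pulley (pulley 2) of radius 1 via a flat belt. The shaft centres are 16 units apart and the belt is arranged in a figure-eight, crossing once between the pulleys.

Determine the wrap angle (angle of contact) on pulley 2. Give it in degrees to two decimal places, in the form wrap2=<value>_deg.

crossed belt: β = asin((r1+r2)/C) = asin(12/16) = 48.5904°
wrap1 = wrap2 = π + 2β = 277.1808°

wrap2=277.18_deg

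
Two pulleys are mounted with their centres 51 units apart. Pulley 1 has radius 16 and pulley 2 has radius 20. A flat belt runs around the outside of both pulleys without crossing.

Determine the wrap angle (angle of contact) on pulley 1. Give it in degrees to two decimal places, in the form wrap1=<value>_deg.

open belt: β = asin((r2−r1)/C) = asin(4/51) = 4.4984°
wrap1 = π − 2β = 171.0032°
wrap2 = π + 2β = 188.9968°

wrap1=171.00_deg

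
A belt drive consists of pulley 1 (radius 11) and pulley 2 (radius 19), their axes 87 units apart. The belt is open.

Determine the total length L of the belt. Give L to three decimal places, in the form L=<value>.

L=268.984

open belt: β = asin((r2−r1)/C) = asin(8/87) = 5.2760°
wrap1 = π − 2β = 169.4479°
wrap2 = π + 2β = 190.5521°
tangent length = C·cosβ = 86.6314
L = r1·wrap1 + r2·wrap2 + 2·C·cosβ = 11·2.9574 + 19·3.3258 + 2·86.6314 = 268.9839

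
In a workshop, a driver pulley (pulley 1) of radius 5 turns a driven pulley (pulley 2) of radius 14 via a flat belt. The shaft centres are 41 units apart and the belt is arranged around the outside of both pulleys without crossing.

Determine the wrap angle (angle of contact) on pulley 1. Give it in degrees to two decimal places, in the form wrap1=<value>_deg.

open belt: β = asin((r2−r1)/C) = asin(9/41) = 12.6804°
wrap1 = π − 2β = 154.6392°
wrap2 = π + 2β = 205.3608°

wrap1=154.64_deg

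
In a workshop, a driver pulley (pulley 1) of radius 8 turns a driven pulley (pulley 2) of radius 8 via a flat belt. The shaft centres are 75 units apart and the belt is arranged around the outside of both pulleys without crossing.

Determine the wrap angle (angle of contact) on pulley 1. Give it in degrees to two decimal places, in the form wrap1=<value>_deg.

open belt: β = asin((r2−r1)/C) = asin(0/75) = 0.0000°
wrap1 = π − 2β = 180.0000°
wrap2 = π + 2β = 180.0000°

wrap1=180.00_deg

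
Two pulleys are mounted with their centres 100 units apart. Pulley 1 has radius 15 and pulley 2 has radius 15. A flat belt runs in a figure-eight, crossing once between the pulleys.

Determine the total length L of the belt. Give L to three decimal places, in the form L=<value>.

L=303.317

crossed belt: β = asin((r1+r2)/C) = asin(30/100) = 17.4576°
wrap1 = wrap2 = π + 2β = 214.9152°
tangent length = C·cosβ = 95.3939
L = (r1+r2)·wrap + 2·C·cosβ = 30·3.7510 + 2·95.3939 = 303.3172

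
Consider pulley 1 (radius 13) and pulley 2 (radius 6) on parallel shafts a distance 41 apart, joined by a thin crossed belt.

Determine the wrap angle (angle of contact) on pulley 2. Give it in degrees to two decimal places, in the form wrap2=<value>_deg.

wrap2=235.22_deg

crossed belt: β = asin((r1+r2)/C) = asin(19/41) = 27.6077°
wrap1 = wrap2 = π + 2β = 235.2153°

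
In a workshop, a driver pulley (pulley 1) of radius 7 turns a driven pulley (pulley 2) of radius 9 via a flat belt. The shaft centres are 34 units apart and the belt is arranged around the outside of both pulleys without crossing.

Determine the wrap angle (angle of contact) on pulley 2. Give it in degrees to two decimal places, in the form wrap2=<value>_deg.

wrap2=186.74_deg

open belt: β = asin((r2−r1)/C) = asin(2/34) = 3.3723°
wrap1 = π − 2β = 173.2554°
wrap2 = π + 2β = 186.7446°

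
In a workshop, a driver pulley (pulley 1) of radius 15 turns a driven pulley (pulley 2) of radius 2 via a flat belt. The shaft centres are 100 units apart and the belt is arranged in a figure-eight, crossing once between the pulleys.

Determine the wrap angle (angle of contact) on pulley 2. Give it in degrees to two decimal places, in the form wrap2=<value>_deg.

wrap2=199.58_deg

crossed belt: β = asin((r1+r2)/C) = asin(17/100) = 9.7878°
wrap1 = wrap2 = π + 2β = 199.5756°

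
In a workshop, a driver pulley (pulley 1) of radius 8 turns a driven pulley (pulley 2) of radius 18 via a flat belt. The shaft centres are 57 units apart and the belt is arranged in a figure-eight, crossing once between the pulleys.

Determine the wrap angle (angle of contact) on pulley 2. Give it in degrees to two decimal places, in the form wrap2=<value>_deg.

wrap2=234.28_deg

crossed belt: β = asin((r1+r2)/C) = asin(26/57) = 27.1383°
wrap1 = wrap2 = π + 2β = 234.2767°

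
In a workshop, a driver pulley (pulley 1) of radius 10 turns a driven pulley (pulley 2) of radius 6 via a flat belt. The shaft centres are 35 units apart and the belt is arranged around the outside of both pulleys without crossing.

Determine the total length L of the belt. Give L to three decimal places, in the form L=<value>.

open belt: β = asin((r2−r1)/C) = asin(-4/35) = -6.5624°
wrap1 = π − 2β = 193.1249°
wrap2 = π + 2β = 166.8751°
tangent length = C·cosβ = 34.7707
L = r1·wrap1 + r2·wrap2 + 2·C·cosβ = 10·3.3707 + 6·2.9125 + 2·34.7707 = 120.7231

L=120.723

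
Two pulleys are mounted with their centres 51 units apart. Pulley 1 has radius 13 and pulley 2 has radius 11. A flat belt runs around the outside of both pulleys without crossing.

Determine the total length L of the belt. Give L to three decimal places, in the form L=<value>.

open belt: β = asin((r2−r1)/C) = asin(-2/51) = -2.2475°
wrap1 = π − 2β = 184.4949°
wrap2 = π + 2β = 175.5051°
tangent length = C·cosβ = 50.9608
L = r1·wrap1 + r2·wrap2 + 2·C·cosβ = 13·3.2200 + 11·3.0631 + 2·50.9608 = 177.4767

L=177.477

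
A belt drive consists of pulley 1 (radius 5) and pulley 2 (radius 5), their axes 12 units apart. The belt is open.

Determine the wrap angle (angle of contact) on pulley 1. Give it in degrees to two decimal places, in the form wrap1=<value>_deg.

wrap1=180.00_deg

open belt: β = asin((r2−r1)/C) = asin(0/12) = 0.0000°
wrap1 = π − 2β = 180.0000°
wrap2 = π + 2β = 180.0000°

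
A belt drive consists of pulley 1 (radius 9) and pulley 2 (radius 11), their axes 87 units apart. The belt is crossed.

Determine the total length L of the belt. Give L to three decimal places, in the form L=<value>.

crossed belt: β = asin((r1+r2)/C) = asin(20/87) = 13.2903°
wrap1 = wrap2 = π + 2β = 206.5806°
tangent length = C·cosβ = 84.6699
L = (r1+r2)·wrap + 2·C·cosβ = 20·3.6055 + 2·84.6699 = 241.4501

L=241.450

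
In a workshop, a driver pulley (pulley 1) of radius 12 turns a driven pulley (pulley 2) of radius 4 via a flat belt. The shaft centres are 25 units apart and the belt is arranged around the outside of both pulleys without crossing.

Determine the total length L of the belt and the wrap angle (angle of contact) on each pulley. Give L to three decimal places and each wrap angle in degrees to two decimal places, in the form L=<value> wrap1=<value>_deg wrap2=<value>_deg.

open belt: β = asin((r2−r1)/C) = asin(-8/25) = -18.6629°
wrap1 = π − 2β = 217.3258°
wrap2 = π + 2β = 142.6742°
tangent length = C·cosβ = 23.6854
L = r1·wrap1 + r2·wrap2 + 2·C·cosβ = 12·3.7931 + 4·2.4901 + 2·23.6854 = 102.8480

L=102.848 wrap1=217.33_deg wrap2=142.67_deg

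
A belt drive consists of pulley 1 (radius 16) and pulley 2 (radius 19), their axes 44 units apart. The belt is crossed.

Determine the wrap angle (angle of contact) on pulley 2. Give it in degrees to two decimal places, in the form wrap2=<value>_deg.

crossed belt: β = asin((r1+r2)/C) = asin(35/44) = 52.6982°
wrap1 = wrap2 = π + 2β = 285.3964°

wrap2=285.40_deg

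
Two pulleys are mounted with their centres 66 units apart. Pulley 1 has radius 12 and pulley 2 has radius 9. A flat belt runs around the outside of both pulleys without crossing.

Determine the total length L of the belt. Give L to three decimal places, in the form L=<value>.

L=198.110

open belt: β = asin((r2−r1)/C) = asin(-3/66) = -2.6053°
wrap1 = π − 2β = 185.2105°
wrap2 = π + 2β = 174.7895°
tangent length = C·cosβ = 65.9318
L = r1·wrap1 + r2·wrap2 + 2·C·cosβ = 12·3.2325 + 9·3.0507 + 2·65.9318 = 198.1098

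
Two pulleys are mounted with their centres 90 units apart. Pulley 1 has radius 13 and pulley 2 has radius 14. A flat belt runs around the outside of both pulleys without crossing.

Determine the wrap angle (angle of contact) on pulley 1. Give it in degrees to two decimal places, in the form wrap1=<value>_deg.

wrap1=178.73_deg

open belt: β = asin((r2−r1)/C) = asin(1/90) = 0.6366°
wrap1 = π − 2β = 178.7267°
wrap2 = π + 2β = 181.2733°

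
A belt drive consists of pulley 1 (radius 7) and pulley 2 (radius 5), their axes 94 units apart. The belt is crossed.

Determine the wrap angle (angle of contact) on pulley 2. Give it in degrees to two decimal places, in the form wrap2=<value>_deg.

wrap2=194.67_deg

crossed belt: β = asin((r1+r2)/C) = asin(12/94) = 7.3344°
wrap1 = wrap2 = π + 2β = 194.6687°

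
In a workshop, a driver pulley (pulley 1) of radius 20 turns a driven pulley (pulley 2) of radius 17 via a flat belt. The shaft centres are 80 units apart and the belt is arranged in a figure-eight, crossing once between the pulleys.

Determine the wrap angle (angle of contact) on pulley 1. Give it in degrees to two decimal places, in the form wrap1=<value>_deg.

wrap1=235.10_deg

crossed belt: β = asin((r1+r2)/C) = asin(37/80) = 27.5485°
wrap1 = wrap2 = π + 2β = 235.0971°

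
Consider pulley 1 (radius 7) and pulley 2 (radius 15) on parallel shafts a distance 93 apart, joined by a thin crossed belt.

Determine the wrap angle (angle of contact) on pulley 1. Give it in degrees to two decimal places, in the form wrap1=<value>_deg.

wrap1=207.37_deg

crossed belt: β = asin((r1+r2)/C) = asin(22/93) = 13.6835°
wrap1 = wrap2 = π + 2β = 207.3671°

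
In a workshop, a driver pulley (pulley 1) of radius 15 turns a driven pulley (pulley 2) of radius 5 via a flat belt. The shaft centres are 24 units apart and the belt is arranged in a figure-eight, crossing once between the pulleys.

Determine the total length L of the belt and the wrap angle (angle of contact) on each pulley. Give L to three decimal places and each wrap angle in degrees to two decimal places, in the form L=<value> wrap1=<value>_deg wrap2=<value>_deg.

crossed belt: β = asin((r1+r2)/C) = asin(20/24) = 56.4427°
wrap1 = wrap2 = π + 2β = 292.8854°
tangent length = C·cosβ = 13.2665
L = (r1+r2)·wrap + 2·C·cosβ = 20·5.1118 + 2·13.2665 = 128.7693

L=128.769 wrap1=292.89_deg wrap2=292.89_deg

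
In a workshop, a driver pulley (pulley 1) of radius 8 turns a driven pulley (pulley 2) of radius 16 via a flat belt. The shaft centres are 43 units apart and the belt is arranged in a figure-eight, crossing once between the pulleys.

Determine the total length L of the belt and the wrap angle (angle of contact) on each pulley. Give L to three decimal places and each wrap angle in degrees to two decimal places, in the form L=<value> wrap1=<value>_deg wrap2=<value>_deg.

crossed belt: β = asin((r1+r2)/C) = asin(24/43) = 33.9272°
wrap1 = wrap2 = π + 2β = 247.8545°
tangent length = C·cosβ = 35.6791
L = (r1+r2)·wrap + 2·C·cosβ = 24·4.3259 + 2·35.6791 = 175.1793

L=175.179 wrap1=247.85_deg wrap2=247.85_deg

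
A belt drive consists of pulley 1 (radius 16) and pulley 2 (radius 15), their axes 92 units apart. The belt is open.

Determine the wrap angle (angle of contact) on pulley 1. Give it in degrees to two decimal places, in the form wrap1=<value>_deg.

wrap1=181.25_deg

open belt: β = asin((r2−r1)/C) = asin(-1/92) = -0.6228°
wrap1 = π − 2β = 181.2456°
wrap2 = π + 2β = 178.7544°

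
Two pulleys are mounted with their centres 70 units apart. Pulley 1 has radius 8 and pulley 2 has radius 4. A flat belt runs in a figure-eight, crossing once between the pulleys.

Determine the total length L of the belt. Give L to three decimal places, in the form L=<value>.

L=179.761

crossed belt: β = asin((r1+r2)/C) = asin(12/70) = 9.8709°
wrap1 = wrap2 = π + 2β = 199.7418°
tangent length = C·cosβ = 68.9638
L = (r1+r2)·wrap + 2·C·cosβ = 12·3.4862 + 2·68.9638 = 179.7613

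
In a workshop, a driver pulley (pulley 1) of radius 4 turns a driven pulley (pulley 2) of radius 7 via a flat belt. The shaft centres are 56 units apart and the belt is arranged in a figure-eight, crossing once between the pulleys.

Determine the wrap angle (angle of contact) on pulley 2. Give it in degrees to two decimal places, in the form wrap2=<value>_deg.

wrap2=202.66_deg

crossed belt: β = asin((r1+r2)/C) = asin(11/56) = 11.3282°
wrap1 = wrap2 = π + 2β = 202.6564°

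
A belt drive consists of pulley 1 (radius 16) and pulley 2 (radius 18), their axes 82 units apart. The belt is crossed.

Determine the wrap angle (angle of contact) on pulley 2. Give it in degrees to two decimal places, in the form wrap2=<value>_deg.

crossed belt: β = asin((r1+r2)/C) = asin(34/82) = 24.4963°
wrap1 = wrap2 = π + 2β = 228.9926°

wrap2=228.99_deg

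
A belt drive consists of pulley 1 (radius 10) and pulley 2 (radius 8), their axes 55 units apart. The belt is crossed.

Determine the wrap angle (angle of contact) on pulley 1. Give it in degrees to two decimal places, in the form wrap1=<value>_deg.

crossed belt: β = asin((r1+r2)/C) = asin(18/55) = 19.1033°
wrap1 = wrap2 = π + 2β = 218.2066°

wrap1=218.21_deg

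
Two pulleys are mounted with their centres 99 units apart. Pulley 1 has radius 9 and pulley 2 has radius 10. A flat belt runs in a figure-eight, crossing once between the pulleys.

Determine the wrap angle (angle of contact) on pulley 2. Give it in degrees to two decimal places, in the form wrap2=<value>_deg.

crossed belt: β = asin((r1+r2)/C) = asin(19/99) = 11.0648°
wrap1 = wrap2 = π + 2β = 202.1296°

wrap2=202.13_deg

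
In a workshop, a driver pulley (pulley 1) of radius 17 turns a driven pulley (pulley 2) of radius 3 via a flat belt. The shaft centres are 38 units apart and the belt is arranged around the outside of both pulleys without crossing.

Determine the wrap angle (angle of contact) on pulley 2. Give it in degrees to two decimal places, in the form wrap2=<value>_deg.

open belt: β = asin((r2−r1)/C) = asin(-14/38) = -21.6183°
wrap1 = π − 2β = 223.2365°
wrap2 = π + 2β = 136.7635°

wrap2=136.76_deg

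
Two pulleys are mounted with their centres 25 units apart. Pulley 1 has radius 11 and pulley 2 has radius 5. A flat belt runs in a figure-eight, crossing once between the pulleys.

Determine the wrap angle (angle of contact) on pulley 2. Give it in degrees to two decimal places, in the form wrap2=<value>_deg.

wrap2=259.58_deg

crossed belt: β = asin((r1+r2)/C) = asin(16/25) = 39.7918°
wrap1 = wrap2 = π + 2β = 259.5836°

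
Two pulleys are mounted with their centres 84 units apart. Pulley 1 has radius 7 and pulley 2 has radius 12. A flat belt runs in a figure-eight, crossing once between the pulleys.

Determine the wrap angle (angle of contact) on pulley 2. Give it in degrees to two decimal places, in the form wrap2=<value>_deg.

wrap2=206.15_deg

crossed belt: β = asin((r1+r2)/C) = asin(19/84) = 13.0729°
wrap1 = wrap2 = π + 2β = 206.1458°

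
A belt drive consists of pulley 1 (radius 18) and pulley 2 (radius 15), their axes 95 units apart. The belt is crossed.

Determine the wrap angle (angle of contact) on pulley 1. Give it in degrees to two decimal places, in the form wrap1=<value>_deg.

crossed belt: β = asin((r1+r2)/C) = asin(33/95) = 20.3264°
wrap1 = wrap2 = π + 2β = 220.6529°

wrap1=220.65_deg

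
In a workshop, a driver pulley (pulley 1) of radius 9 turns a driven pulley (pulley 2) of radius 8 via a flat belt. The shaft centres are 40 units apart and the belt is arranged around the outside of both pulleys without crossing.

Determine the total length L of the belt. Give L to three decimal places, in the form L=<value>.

open belt: β = asin((r2−r1)/C) = asin(-1/40) = -1.4325°
wrap1 = π − 2β = 182.8651°
wrap2 = π + 2β = 177.1349°
tangent length = C·cosβ = 39.9875
L = r1·wrap1 + r2·wrap2 + 2·C·cosβ = 9·3.1916 + 8·3.0916 + 2·39.9875 = 133.4321

L=133.432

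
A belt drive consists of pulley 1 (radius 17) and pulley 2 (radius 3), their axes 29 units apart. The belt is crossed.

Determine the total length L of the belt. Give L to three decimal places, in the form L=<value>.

L=135.272

crossed belt: β = asin((r1+r2)/C) = asin(20/29) = 43.6028°
wrap1 = wrap2 = π + 2β = 267.2056°
tangent length = C·cosβ = 21.0000
L = (r1+r2)·wrap + 2·C·cosβ = 20·4.6636 + 2·21.0000 = 135.2724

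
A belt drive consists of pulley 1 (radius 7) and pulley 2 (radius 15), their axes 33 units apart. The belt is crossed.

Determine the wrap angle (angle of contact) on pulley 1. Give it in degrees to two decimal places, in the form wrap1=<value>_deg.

wrap1=263.62_deg

crossed belt: β = asin((r1+r2)/C) = asin(22/33) = 41.8103°
wrap1 = wrap2 = π + 2β = 263.6206°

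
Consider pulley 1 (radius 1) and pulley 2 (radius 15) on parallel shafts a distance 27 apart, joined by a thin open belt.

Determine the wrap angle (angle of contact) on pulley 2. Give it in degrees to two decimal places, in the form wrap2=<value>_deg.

open belt: β = asin((r2−r1)/C) = asin(14/27) = 31.2329°
wrap1 = π − 2β = 117.5341°
wrap2 = π + 2β = 242.4659°

wrap2=242.47_deg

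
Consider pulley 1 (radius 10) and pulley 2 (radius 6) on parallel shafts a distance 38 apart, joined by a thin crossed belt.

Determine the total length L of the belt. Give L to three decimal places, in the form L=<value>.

crossed belt: β = asin((r1+r2)/C) = asin(16/38) = 24.9011°
wrap1 = wrap2 = π + 2β = 229.8021°
tangent length = C·cosβ = 34.4674
L = (r1+r2)·wrap + 2·C·cosβ = 16·4.0108 + 2·34.4674 = 133.1076

L=133.108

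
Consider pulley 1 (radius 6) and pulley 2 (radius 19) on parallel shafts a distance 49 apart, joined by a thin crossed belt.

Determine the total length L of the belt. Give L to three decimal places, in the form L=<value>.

crossed belt: β = asin((r1+r2)/C) = asin(25/49) = 30.6774°
wrap1 = wrap2 = π + 2β = 241.3548°
tangent length = C·cosβ = 42.1426
L = (r1+r2)·wrap + 2·C·cosβ = 25·4.2124 + 2·42.1426 = 189.5961

L=189.596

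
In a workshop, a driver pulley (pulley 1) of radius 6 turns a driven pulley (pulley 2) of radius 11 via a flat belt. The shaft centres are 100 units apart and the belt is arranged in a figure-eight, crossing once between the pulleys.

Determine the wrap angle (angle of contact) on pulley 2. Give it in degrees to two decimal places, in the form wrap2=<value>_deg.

crossed belt: β = asin((r1+r2)/C) = asin(17/100) = 9.7878°
wrap1 = wrap2 = π + 2β = 199.5756°

wrap2=199.58_deg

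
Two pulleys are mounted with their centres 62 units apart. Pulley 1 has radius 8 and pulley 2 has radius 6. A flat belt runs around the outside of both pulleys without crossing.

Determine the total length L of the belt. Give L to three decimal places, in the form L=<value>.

L=168.047

open belt: β = asin((r2−r1)/C) = asin(-2/62) = -1.8486°
wrap1 = π − 2β = 183.6971°
wrap2 = π + 2β = 176.3029°
tangent length = C·cosβ = 61.9677
L = r1·wrap1 + r2·wrap2 + 2·C·cosβ = 8·3.2061 + 6·3.0771 + 2·61.9677 = 168.0468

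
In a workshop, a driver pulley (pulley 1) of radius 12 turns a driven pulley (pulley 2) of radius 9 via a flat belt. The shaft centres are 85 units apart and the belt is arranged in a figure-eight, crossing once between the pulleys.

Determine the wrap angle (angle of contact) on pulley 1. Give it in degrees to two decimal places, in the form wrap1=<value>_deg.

wrap1=208.61_deg

crossed belt: β = asin((r1+r2)/C) = asin(21/85) = 14.3035°
wrap1 = wrap2 = π + 2β = 208.6071°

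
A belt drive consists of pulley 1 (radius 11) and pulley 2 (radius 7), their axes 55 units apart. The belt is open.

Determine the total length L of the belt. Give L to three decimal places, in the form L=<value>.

open belt: β = asin((r2−r1)/C) = asin(-4/55) = -4.1706°
wrap1 = π − 2β = 188.3413°
wrap2 = π + 2β = 171.6587°
tangent length = C·cosβ = 54.8544
L = r1·wrap1 + r2·wrap2 + 2·C·cosβ = 11·3.2872 + 7·2.9960 + 2·54.8544 = 166.8397

L=166.840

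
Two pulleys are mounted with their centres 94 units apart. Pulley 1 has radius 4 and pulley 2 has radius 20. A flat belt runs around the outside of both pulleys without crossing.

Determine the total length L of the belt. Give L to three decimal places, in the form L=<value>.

open belt: β = asin((r2−r1)/C) = asin(16/94) = 9.8002°
wrap1 = π − 2β = 160.3996°
wrap2 = π + 2β = 199.6004°
tangent length = C·cosβ = 92.6283
L = r1·wrap1 + r2·wrap2 + 2·C·cosβ = 4·2.7995 + 20·3.4837 + 2·92.6283 = 266.1283

L=266.128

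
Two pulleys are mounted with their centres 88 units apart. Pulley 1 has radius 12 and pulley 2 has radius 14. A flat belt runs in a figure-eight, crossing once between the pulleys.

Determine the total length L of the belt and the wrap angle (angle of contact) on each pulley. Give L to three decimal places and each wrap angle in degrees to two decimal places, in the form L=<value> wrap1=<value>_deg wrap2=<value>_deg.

L=265.421 wrap1=214.37_deg wrap2=214.37_deg

crossed belt: β = asin((r1+r2)/C) = asin(26/88) = 17.1848°
wrap1 = wrap2 = π + 2β = 214.3696°
tangent length = C·cosβ = 84.0714
L = (r1+r2)·wrap + 2·C·cosβ = 26·3.7415 + 2·84.0714 = 265.4206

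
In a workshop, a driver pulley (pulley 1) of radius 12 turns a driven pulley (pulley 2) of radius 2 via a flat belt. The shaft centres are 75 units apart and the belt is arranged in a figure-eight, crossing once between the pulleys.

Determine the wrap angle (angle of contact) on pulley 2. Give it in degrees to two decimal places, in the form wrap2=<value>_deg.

crossed belt: β = asin((r1+r2)/C) = asin(14/75) = 10.7583°
wrap1 = wrap2 = π + 2β = 201.5166°

wrap2=201.52_deg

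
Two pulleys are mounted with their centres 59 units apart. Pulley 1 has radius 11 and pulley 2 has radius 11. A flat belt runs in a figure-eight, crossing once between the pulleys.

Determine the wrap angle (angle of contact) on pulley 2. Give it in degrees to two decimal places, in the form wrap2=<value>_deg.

crossed belt: β = asin((r1+r2)/C) = asin(22/59) = 21.8934°
wrap1 = wrap2 = π + 2β = 223.7869°

wrap2=223.79_deg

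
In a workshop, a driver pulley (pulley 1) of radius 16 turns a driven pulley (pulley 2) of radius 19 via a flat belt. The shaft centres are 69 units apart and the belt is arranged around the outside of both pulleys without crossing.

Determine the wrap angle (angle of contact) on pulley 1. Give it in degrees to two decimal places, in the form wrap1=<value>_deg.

wrap1=175.02_deg

open belt: β = asin((r2−r1)/C) = asin(3/69) = 2.4919°
wrap1 = π − 2β = 175.0162°
wrap2 = π + 2β = 184.9838°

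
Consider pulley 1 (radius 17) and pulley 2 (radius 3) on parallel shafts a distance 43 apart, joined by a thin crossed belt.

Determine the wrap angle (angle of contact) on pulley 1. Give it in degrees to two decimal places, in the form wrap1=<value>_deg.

wrap1=235.44_deg

crossed belt: β = asin((r1+r2)/C) = asin(20/43) = 27.7177°
wrap1 = wrap2 = π + 2β = 235.4355°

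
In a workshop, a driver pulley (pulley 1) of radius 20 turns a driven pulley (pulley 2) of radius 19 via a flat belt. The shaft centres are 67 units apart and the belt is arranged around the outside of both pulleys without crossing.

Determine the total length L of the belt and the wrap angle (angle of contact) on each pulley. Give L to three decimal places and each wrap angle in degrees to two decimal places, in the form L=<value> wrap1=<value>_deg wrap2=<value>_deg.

open belt: β = asin((r2−r1)/C) = asin(-1/67) = -0.8552°
wrap1 = π − 2β = 181.7104°
wrap2 = π + 2β = 178.2896°
tangent length = C·cosβ = 66.9925
L = r1·wrap1 + r2·wrap2 + 2·C·cosβ = 20·3.1714 + 19·3.1117 + 2·66.9925 = 256.5370

L=256.537 wrap1=181.71_deg wrap2=178.29_deg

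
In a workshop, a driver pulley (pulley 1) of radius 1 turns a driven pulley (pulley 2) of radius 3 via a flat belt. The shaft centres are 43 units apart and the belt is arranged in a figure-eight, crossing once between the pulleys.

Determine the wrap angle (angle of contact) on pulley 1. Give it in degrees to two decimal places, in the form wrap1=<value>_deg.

wrap1=190.68_deg

crossed belt: β = asin((r1+r2)/C) = asin(4/43) = 5.3376°
wrap1 = wrap2 = π + 2β = 190.6751°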